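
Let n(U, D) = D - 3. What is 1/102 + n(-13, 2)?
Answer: -101/102 ≈ -0.99020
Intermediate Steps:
n(U, D) = -3 + D
1/102 + n(-13, 2) = 1/102 + (-3 + 2) = 1/102 - 1 = -101/102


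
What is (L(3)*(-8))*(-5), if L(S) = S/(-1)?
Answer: -120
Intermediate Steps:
L(S) = -S (L(S) = S*(-1) = -S)
(L(3)*(-8))*(-5) = (-1*3*(-8))*(-5) = -3*(-8)*(-5) = 24*(-5) = -120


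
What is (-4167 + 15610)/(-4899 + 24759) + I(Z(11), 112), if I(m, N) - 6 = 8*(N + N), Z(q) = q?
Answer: 35719723/19860 ≈ 1798.6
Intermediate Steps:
I(m, N) = 6 + 16*N (I(m, N) = 6 + 8*(N + N) = 6 + 8*(2*N) = 6 + 16*N)
(-4167 + 15610)/(-4899 + 24759) + I(Z(11), 112) = (-4167 + 15610)/(-4899 + 24759) + (6 + 16*112) = 11443/19860 + (6 + 1792) = 11443*(1/19860) + 1798 = 11443/19860 + 1798 = 35719723/19860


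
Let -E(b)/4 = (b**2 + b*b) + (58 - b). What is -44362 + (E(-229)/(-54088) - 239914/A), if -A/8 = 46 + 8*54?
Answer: -572557422743/12927032 ≈ -44292.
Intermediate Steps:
A = -3824 (A = -8*(46 + 8*54) = -8*(46 + 432) = -8*478 = -3824)
E(b) = -232 - 8*b**2 + 4*b (E(b) = -4*((b**2 + b*b) + (58 - b)) = -4*((b**2 + b**2) + (58 - b)) = -4*(2*b**2 + (58 - b)) = -4*(58 - b + 2*b**2) = -232 - 8*b**2 + 4*b)
-44362 + (E(-229)/(-54088) - 239914/A) = -44362 + ((-232 - 8*(-229)**2 + 4*(-229))/(-54088) - 239914/(-3824)) = -44362 + ((-232 - 8*52441 - 916)*(-1/54088) - 239914*(-1/3824)) = -44362 + ((-232 - 419528 - 916)*(-1/54088) + 119957/1912) = -44362 + (-420676*(-1/54088) + 119957/1912) = -44362 + (105169/13522 + 119957/1912) = -44362 + 911570841/12927032 = -572557422743/12927032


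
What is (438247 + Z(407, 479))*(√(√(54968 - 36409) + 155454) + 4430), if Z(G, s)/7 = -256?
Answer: 1933495650 + 436455*√(155454 + √18559) ≈ 2.1057e+9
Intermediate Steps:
Z(G, s) = -1792 (Z(G, s) = 7*(-256) = -1792)
(438247 + Z(407, 479))*(√(√(54968 - 36409) + 155454) + 4430) = (438247 - 1792)*(√(√(54968 - 36409) + 155454) + 4430) = 436455*(√(√18559 + 155454) + 4430) = 436455*(√(155454 + √18559) + 4430) = 436455*(4430 + √(155454 + √18559)) = 1933495650 + 436455*√(155454 + √18559)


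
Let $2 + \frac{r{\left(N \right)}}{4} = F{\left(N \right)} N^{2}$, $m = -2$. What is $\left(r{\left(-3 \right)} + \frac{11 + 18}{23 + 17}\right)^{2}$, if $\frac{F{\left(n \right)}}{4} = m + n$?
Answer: $\frac{846286281}{1600} \approx 5.2893 \cdot 10^{5}$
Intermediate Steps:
$F{\left(n \right)} = -8 + 4 n$ ($F{\left(n \right)} = 4 \left(-2 + n\right) = -8 + 4 n$)
$r{\left(N \right)} = -8 + 4 N^{2} \left(-8 + 4 N\right)$ ($r{\left(N \right)} = -8 + 4 \left(-8 + 4 N\right) N^{2} = -8 + 4 N^{2} \left(-8 + 4 N\right)$)
$\left(r{\left(-3 \right)} + \frac{11 + 18}{23 + 17}\right)^{2} = \left(\left(-8 + 16 \left(-3\right)^{2} \left(-2 - 3\right)\right) + \frac{11 + 18}{23 + 17}\right)^{2} = \left(\left(-8 + 16 \cdot 9 \left(-5\right)\right) + \frac{29}{40}\right)^{2} = \left(\left(-8 - 720\right) + 29 \cdot \frac{1}{40}\right)^{2} = \left(-728 + \frac{29}{40}\right)^{2} = \left(- \frac{29091}{40}\right)^{2} = \frac{846286281}{1600}$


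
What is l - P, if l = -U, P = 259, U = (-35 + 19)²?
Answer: -515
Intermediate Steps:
U = 256 (U = (-16)² = 256)
l = -256 (l = -1*256 = -256)
l - P = -256 - 1*259 = -256 - 259 = -515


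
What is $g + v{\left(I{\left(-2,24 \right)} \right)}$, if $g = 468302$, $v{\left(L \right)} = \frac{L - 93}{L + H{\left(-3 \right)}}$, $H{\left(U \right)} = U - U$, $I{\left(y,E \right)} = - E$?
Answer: $\frac{3746455}{8} \approx 4.6831 \cdot 10^{5}$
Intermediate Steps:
$H{\left(U \right)} = 0$
$v{\left(L \right)} = \frac{-93 + L}{L}$ ($v{\left(L \right)} = \frac{L - 93}{L + 0} = \frac{-93 + L}{L}$)
$g + v{\left(I{\left(-2,24 \right)} \right)} = 468302 + \frac{-93 - 24}{\left(-1\right) 24} = 468302 + \frac{-93 - 24}{-24} = 468302 - - \frac{39}{8} = 468302 + \frac{39}{8} = \frac{3746455}{8}$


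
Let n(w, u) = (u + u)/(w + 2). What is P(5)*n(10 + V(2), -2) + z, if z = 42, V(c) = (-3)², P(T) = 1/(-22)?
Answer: 9704/231 ≈ 42.009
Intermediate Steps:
P(T) = -1/22
V(c) = 9
n(w, u) = 2*u/(2 + w) (n(w, u) = (2*u)/(2 + w) = 2*u/(2 + w))
P(5)*n(10 + V(2), -2) + z = -(-2)/(11*(2 + (10 + 9))) + 42 = -(-2)/(11*(2 + 19)) + 42 = -(-2)/(11*21) + 42 = -1/22*(-4/21) + 42 = 2/231 + 42 = 9704/231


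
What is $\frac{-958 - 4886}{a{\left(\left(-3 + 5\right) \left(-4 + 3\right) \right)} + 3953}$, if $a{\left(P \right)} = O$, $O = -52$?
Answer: $- \frac{5844}{3901} \approx -1.4981$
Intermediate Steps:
$a{\left(P \right)} = -52$
$\frac{-958 - 4886}{a{\left(\left(-3 + 5\right) \left(-4 + 3\right) \right)} + 3953} = \frac{-958 - 4886}{-52 + 3953} = - \frac{5844}{3901}$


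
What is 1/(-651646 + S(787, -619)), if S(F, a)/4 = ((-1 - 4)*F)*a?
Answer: 1/9091414 ≈ 1.0999e-7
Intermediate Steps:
S(F, a) = -20*F*a (S(F, a) = 4*(((-1 - 4)*F)*a) = 4*((-5*F)*a) = 4*(-5*F*a) = -20*F*a)
1/(-651646 + S(787, -619)) = 1/(-651646 - 20*787*(-619)) = 1/(-651646 + 9743060) = 1/9091414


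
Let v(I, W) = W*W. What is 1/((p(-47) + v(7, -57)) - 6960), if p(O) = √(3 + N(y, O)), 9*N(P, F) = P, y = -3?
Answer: -11133/41314555 - 2*√6/41314555 ≈ -0.00026959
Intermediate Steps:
N(P, F) = P/9
v(I, W) = W²
p(O) = 2*√6/3 (p(O) = √(3 + (⅑)*(-3)) = √(3 - ⅓) = √(8/3) = 2*√6/3)
1/((p(-47) + v(7, -57)) - 6960) = 1/((2*√6/3 + (-57)²) - 6960) = 1/((2*√6/3 + 3249) - 6960) = 1/((3249 + 2*√6/3) - 6960) = 1/(-3711 + 2*√6/3)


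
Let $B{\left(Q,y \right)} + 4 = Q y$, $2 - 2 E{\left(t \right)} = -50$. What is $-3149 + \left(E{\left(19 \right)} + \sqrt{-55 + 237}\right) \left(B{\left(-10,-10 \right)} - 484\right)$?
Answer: $-13237 - 388 \sqrt{182} \approx -18471.0$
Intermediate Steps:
$E{\left(t \right)} = 26$ ($E{\left(t \right)} = 1 - -25 = 1 + 25 = 26$)
$B{\left(Q,y \right)} = -4 + Q y$
$-3149 + \left(E{\left(19 \right)} + \sqrt{-55 + 237}\right) \left(B{\left(-10,-10 \right)} - 484\right) = -3149 + \left(26 + \sqrt{-55 + 237}\right) \left(\left(-4 - -100\right) - 484\right) = -3149 + \left(26 + \sqrt{182}\right) \left(\left(-4 + 100\right) - 484\right) = -3149 + \left(26 + \sqrt{182}\right) \left(96 - 484\right) = -3149 + \left(26 + \sqrt{182}\right) \left(-388\right) = -3149 - \left(10088 + 388 \sqrt{182}\right) = -13237 - 388 \sqrt{182}$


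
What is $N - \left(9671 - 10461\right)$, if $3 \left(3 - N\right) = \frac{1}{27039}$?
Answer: $\frac{64325780}{81117} \approx 793.0$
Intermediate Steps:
$N = \frac{243350}{81117}$ ($N = 3 - \frac{1}{3 \cdot 27039} = 3 - \frac{1}{81117} = \frac{243350}{81117} \approx 3.0$)
$N - \left(9671 - 10461\right) = \frac{243350}{81117} - \left(9671 - 10461\right) = \frac{243350}{81117} - -790 = \frac{243350}{81117} + 790 = \frac{64325780}{81117}$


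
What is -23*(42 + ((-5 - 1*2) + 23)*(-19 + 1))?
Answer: 5658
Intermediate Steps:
-23*(42 + ((-5 - 1*2) + 23)*(-19 + 1)) = -23*(42 + ((-5 - 2) + 23)*(-18)) = -23*(42 + (-7 + 23)*(-18)) = -23*(42 + 16*(-18)) = -23*(42 - 288) = -23*(-246) = 5658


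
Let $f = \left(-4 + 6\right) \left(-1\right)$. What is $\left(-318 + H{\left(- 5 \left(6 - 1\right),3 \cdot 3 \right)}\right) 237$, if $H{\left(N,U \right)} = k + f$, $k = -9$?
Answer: $-77973$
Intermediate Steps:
$f = -2$ ($f = 2 \left(-1\right) = -2$)
$H{\left(N,U \right)} = -11$ ($H{\left(N,U \right)} = -9 - 2 = -11$)
$\left(-318 + H{\left(- 5 \left(6 - 1\right),3 \cdot 3 \right)}\right) 237 = \left(-318 - 11\right) 237 = \left(-329\right) 237 = -77973$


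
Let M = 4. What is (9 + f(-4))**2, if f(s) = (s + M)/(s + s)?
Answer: 81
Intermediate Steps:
f(s) = (4 + s)/(2*s) (f(s) = (s + 4)/(s + s) = (4 + s)/((2*s)) = (4 + s)*(1/(2*s)) = (4 + s)/(2*s))
(9 + f(-4))**2 = (9 + (1/2)*(4 - 4)/(-4))**2 = (9 + (1/2)*(-1/4)*0)**2 = (9 + 0)**2 = 9**2 = 81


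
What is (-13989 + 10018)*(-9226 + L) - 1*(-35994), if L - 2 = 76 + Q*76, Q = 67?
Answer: 16142370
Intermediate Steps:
L = 5170 (L = 2 + (76 + 67*76) = 2 + (76 + 5092) = 2 + 5168 = 5170)
(-13989 + 10018)*(-9226 + L) - 1*(-35994) = (-13989 + 10018)*(-9226 + 5170) - 1*(-35994) = -3971*(-4056) + 35994 = 16106376 + 35994 = 16142370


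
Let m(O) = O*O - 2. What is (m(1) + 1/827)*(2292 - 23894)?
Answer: 17843252/827 ≈ 21576.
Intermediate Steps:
m(O) = -2 + O² (m(O) = O² - 2 = -2 + O²)
(m(1) + 1/827)*(2292 - 23894) = ((-2 + 1²) + 1/827)*(2292 - 23894) = ((-2 + 1) + 1/827)*(-21602) = (-1 + 1/827)*(-21602) = -826/827*(-21602) = 17843252/827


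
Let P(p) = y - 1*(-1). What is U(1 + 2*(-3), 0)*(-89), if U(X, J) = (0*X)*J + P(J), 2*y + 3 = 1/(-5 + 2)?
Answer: 178/3 ≈ 59.333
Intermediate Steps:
y = -5/3 (y = -3/2 + 1/(2*(-5 + 2)) = -3/2 + (½)/(-3) = -3/2 + (½)*(-⅓) = -3/2 - ⅙ = -5/3 ≈ -1.6667)
P(p) = -⅔ (P(p) = -5/3 - 1*(-1) = -5/3 + 1 = -⅔)
U(X, J) = -⅔ (U(X, J) = (0*X)*J - ⅔ = 0*J - ⅔ = 0 - ⅔ = -⅔)
U(1 + 2*(-3), 0)*(-89) = -⅔*(-89) = 178/3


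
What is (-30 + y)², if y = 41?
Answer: 121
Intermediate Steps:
(-30 + y)² = (-30 + 41)² = 11² = 121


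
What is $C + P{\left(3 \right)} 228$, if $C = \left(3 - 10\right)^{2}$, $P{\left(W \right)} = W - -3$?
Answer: $1417$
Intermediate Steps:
$P{\left(W \right)} = 3 + W$ ($P{\left(W \right)} = W + 3 = 3 + W$)
$C = 49$ ($C = \left(-7\right)^{2} = 49$)
$C + P{\left(3 \right)} 228 = 49 + \left(3 + 3\right) 228 = 49 + 6 \cdot 228 = 49 + 1368 = 1417$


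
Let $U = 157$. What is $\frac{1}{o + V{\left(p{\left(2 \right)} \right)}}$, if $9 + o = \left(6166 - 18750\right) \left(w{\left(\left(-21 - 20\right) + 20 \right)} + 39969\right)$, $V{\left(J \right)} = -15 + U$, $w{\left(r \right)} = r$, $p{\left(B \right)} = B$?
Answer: $- \frac{1}{502705499} \approx -1.9892 \cdot 10^{-9}$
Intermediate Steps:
$V{\left(J \right)} = 142$ ($V{\left(J \right)} = -15 + 157 = 142$)
$o = -502705641$ ($o = -9 + \left(6166 - 18750\right) \left(\left(\left(-21 - 20\right) + 20\right) + 39969\right) = -9 - 12584 \left(\left(-41 + 20\right) + 39969\right) = -9 - 12584 \left(-21 + 39969\right) = -9 - 502705632 = -502705641$)
$\frac{1}{o + V{\left(p{\left(2 \right)} \right)}} = \frac{1}{-502705641 + 142} = \frac{1}{-502705499} = - \frac{1}{502705499}$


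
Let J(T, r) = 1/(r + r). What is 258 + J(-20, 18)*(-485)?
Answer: 8803/36 ≈ 244.53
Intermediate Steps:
J(T, r) = 1/(2*r)
258 + J(-20, 18)*(-485) = 258 + ((½)/18)*(-485) = 258 + ((½)*(1/18))*(-485) = 258 + (1/36)*(-485) = 258 - 485/36 = 8803/36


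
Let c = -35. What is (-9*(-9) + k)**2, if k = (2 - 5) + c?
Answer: 1849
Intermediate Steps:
k = -38 (k = (2 - 5) - 35 = -3 - 35 = -38)
(-9*(-9) + k)**2 = (-9*(-9) - 38)**2 = (81 - 38)**2 = 43**2 = 1849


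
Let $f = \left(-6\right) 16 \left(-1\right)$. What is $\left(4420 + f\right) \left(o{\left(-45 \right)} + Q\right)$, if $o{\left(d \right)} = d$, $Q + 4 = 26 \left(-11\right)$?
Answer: $-1512860$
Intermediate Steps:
$Q = -290$ ($Q = -4 + 26 \left(-11\right) = -4 - 286 = -290$)
$f = 96$ ($f = \left(-96\right) \left(-1\right) = 96$)
$\left(4420 + f\right) \left(o{\left(-45 \right)} + Q\right) = \left(4420 + 96\right) \left(-45 - 290\right) = 4516 \left(-335\right) = -1512860$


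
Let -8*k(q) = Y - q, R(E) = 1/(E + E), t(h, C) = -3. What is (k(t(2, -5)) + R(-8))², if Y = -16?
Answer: 625/256 ≈ 2.4414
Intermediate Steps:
R(E) = 1/(2*E)
k(q) = 2 + q/8 (k(q) = -(-16 - q)/8 = 2 + q/8)
(k(t(2, -5)) + R(-8))² = ((2 + (⅛)*(-3)) + (½)/(-8))² = ((2 - 3/8) + (½)*(-⅛))² = (13/8 - 1/16)² = (25/16)² = 625/256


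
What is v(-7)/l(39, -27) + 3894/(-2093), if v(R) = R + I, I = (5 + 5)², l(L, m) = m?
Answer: -99929/18837 ≈ -5.3049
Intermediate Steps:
I = 100 (I = 10² = 100)
v(R) = 100 + R (v(R) = R + 100 = 100 + R)
v(-7)/l(39, -27) + 3894/(-2093) = (100 - 7)/(-27) + 3894/(-2093) = 93*(-1/27) + 3894*(-1/2093) = -31/9 - 3894/2093 = -99929/18837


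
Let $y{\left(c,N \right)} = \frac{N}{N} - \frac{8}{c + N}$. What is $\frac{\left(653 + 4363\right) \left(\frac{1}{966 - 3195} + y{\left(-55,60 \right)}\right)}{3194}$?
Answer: $- \frac{5594512}{5932855} \approx -0.94297$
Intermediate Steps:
$y{\left(c,N \right)} = 1 - \frac{8}{N + c}$
$\frac{\left(653 + 4363\right) \left(\frac{1}{966 - 3195} + y{\left(-55,60 \right)}\right)}{3194} = \frac{\left(653 + 4363\right) \left(\frac{1}{966 - 3195} + \frac{-8 + 60 - 55}{60 - 55}\right)}{3194} = 5016 \left(\frac{1}{-2229} + \frac{1}{5} \left(-3\right)\right) \frac{1}{3194} = 5016 \left(- \frac{1}{2229} + \frac{1}{5} \left(-3\right)\right) \frac{1}{3194} = 5016 \left(- \frac{1}{2229} - \frac{3}{5}\right) \frac{1}{3194} = 5016 \left(- \frac{6692}{11145}\right) \frac{1}{3194} = \left(- \frac{11189024}{3715}\right) \frac{1}{3194} = - \frac{5594512}{5932855}$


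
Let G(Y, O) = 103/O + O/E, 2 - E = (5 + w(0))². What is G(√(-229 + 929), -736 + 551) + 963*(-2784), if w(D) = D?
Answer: -11407589104/4255 ≈ -2.6810e+6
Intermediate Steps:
E = -23 (E = 2 - (5 + 0)² = 2 - 1*5² = 2 - 1*25 = 2 - 25 = -23)
G(Y, O) = 103/O - O/23 (G(Y, O) = 103/O + O/(-23) = 103/O + O*(-1/23) = 103/O - O/23)
G(√(-229 + 929), -736 + 551) + 963*(-2784) = (103/(-736 + 551) - (-736 + 551)/23) + 963*(-2784) = (103/(-185) - 1/23*(-185)) - 2680992 = (103*(-1/185) + 185/23) - 2680992 = (-103/185 + 185/23) - 2680992 = 31856/4255 - 2680992 = -11407589104/4255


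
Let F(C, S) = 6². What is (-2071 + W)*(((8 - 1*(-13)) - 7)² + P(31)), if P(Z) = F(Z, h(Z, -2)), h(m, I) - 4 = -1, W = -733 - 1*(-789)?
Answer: -467480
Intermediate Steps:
W = 56 (W = -733 + 789 = 56)
h(m, I) = 3 (h(m, I) = 4 - 1 = 3)
F(C, S) = 36
P(Z) = 36
(-2071 + W)*(((8 - 1*(-13)) - 7)² + P(31)) = (-2071 + 56)*(((8 - 1*(-13)) - 7)² + 36) = -2015*(((8 + 13) - 7)² + 36) = -2015*((21 - 7)² + 36) = -2015*(14² + 36) = -2015*(196 + 36) = -2015*232 = -467480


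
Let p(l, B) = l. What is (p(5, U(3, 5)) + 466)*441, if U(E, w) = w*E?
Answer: 207711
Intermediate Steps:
U(E, w) = E*w
(p(5, U(3, 5)) + 466)*441 = (5 + 466)*441 = 471*441 = 207711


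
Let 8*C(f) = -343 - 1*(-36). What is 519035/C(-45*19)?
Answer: -4152280/307 ≈ -13525.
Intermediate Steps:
C(f) = -307/8 (C(f) = (-343 - 1*(-36))/8 = (-343 + 36)/8 = (⅛)*(-307) = -307/8)
519035/C(-45*19) = 519035/(-307/8) = 519035*(-8/307) = -4152280/307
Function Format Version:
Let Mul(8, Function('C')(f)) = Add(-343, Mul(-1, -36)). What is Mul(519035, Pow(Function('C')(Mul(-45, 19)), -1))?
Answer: Rational(-4152280, 307) ≈ -13525.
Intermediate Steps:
Function('C')(f) = Rational(-307, 8) (Function('C')(f) = Mul(Rational(1, 8), Add(-343, Mul(-1, -36))) = Mul(Rational(1, 8), Add(-343, 36)) = Mul(Rational(1, 8), -307) = Rational(-307, 8))
Mul(519035, Pow(Function('C')(Mul(-45, 19)), -1)) = Mul(519035, Pow(Rational(-307, 8), -1)) = Mul(519035, Rational(-8, 307)) = Rational(-4152280, 307)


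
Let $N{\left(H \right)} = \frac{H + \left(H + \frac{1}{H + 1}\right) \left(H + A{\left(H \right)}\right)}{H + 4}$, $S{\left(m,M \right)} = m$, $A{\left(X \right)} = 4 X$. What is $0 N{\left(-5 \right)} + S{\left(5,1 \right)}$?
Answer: $5$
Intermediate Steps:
$N{\left(H \right)} = \frac{H + 5 H \left(H + \frac{1}{1 + H}\right)}{4 + H}$ ($N{\left(H \right)} = \frac{H + \left(H + \frac{1}{H + 1}\right) \left(H + 4 H\right)}{H + 4} = \frac{H + \left(H + \frac{1}{1 + H}\right) 5 H}{4 + H} = \frac{H + 5 H \left(H + \frac{1}{1 + H}\right)}{4 + H}$)
$0 N{\left(-5 \right)} + S{\left(5,1 \right)} = 0 \left(- \frac{5 \left(6 + 5 \left(-5\right)^{2} + 6 \left(-5\right)\right)}{4 + \left(-5\right)^{2} + 5 \left(-5\right)}\right) + 5 = 0 \left(- \frac{5 \left(6 + 5 \cdot 25 - 30\right)}{4 + 25 - 25}\right) + 5 = 0 \left(- \frac{5 \left(6 + 125 - 30\right)}{4}\right) + 5 = 0 \left(\left(-5\right) \frac{1}{4} \cdot 101\right) + 5 = 0 \left(- \frac{505}{4}\right) + 5 = 0 + 5 = 5$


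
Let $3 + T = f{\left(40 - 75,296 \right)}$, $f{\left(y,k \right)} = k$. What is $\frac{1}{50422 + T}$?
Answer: $\frac{1}{50715} \approx 1.9718 \cdot 10^{-5}$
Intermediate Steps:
$T = 293$ ($T = -3 + 296 = 293$)
$\frac{1}{50422 + T} = \frac{1}{50422 + 293} = \frac{1}{50715}$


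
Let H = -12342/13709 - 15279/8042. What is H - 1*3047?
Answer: -336233693741/110247778 ≈ -3049.8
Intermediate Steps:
H = -308714175/110247778 (H = -12342*1/13709 - 15279*1/8042 = -12342/13709 - 15279/8042 = -308714175/110247778 ≈ -2.8002)
H - 1*3047 = -308714175/110247778 - 1*3047 = -308714175/110247778 - 3047 = -336233693741/110247778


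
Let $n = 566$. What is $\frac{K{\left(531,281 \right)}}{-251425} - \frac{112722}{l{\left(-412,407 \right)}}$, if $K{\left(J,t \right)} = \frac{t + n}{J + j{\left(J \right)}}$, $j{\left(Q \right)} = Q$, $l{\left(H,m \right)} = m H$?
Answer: $\frac{3762267101294}{5596733322675} \approx 0.67223$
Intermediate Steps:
$l{\left(H,m \right)} = H m$
$K{\left(J,t \right)} = \frac{566 + t}{2 J}$ ($K{\left(J,t \right)} = \frac{t + 566}{J + J} = \frac{566 + t}{2 J}$)
$\frac{K{\left(531,281 \right)}}{-251425} - \frac{112722}{l{\left(-412,407 \right)}} = \frac{\frac{1}{2} \cdot \frac{1}{531} \left(566 + 281\right)}{-251425} - \frac{112722}{\left(-412\right) 407} = \frac{1}{2} \cdot \frac{1}{531} \cdot 847 \left(- \frac{1}{251425}\right) - \frac{112722}{-167684} = \frac{847}{1062} \left(- \frac{1}{251425}\right) - - \frac{56361}{83842} = - \frac{847}{267013350} + \frac{56361}{83842} = \frac{3762267101294}{5596733322675}$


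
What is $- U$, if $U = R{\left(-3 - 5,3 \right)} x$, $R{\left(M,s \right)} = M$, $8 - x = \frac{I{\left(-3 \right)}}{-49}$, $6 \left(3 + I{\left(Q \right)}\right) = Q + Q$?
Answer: $\frac{3104}{49} \approx 63.347$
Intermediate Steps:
$I{\left(Q \right)} = -3 + \frac{Q}{3}$ ($I{\left(Q \right)} = -3 + \frac{Q + Q}{6} = -3 + \frac{2 Q}{6} = -3 + \frac{Q}{3}$)
$x = \frac{388}{49}$ ($x = 8 - \frac{-3 + \frac{1}{3} \left(-3\right)}{-49} = 8 - \left(-3 - 1\right) \left(- \frac{1}{49}\right) = 8 - \left(-4\right) \left(- \frac{1}{49}\right) = 8 - \frac{4}{49} = \frac{388}{49} \approx 7.9184$)
$U = - \frac{3104}{49}$ ($U = \left(-3 - 5\right) \frac{388}{49} = \left(-8\right) \frac{388}{49} = - \frac{3104}{49} \approx -63.347$)
$- U = \left(-1\right) \left(- \frac{3104}{49}\right) = \frac{3104}{49}$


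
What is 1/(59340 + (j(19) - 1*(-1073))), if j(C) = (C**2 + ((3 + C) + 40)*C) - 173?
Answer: 1/61779 ≈ 1.6187e-5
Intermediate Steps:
j(C) = -173 + C**2 + C*(43 + C) (j(C) = (C**2 + (43 + C)*C) - 173 = (C**2 + C*(43 + C)) - 173 = -173 + C**2 + C*(43 + C))
1/(59340 + (j(19) - 1*(-1073))) = 1/(59340 + ((-173 + 2*19**2 + 43*19) - 1*(-1073))) = 1/(59340 + ((-173 + 2*361 + 817) + 1073)) = 1/(59340 + ((-173 + 722 + 817) + 1073)) = 1/(59340 + (1366 + 1073)) = 1/(59340 + 2439) = 1/61779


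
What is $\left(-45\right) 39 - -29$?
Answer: $-1726$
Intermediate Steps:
$\left(-45\right) 39 - -29 = -1755 + \left(8 + 21\right) = -1755 + 29 = -1726$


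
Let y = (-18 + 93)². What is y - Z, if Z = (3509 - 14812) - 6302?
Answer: 23230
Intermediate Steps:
y = 5625 (y = 75² = 5625)
Z = -17605 (Z = -11303 - 6302 = -17605)
y - Z = 5625 - 1*(-17605) = 5625 + 17605 = 23230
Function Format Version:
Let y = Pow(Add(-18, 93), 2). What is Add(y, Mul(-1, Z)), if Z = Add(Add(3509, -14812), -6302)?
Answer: 23230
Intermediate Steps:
y = 5625 (y = Pow(75, 2) = 5625)
Z = -17605 (Z = Add(-11303, -6302) = -17605)
Add(y, Mul(-1, Z)) = Add(5625, Mul(-1, -17605)) = Add(5625, 17605) = 23230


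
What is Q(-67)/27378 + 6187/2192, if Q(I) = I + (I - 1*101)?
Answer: 84436283/30006288 ≈ 2.8140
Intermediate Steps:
Q(I) = -101 + 2*I (Q(I) = I + (I - 101) = I + (-101 + I) = -101 + 2*I)
Q(-67)/27378 + 6187/2192 = (-101 + 2*(-67))/27378 + 6187/2192 = (-101 - 134)*(1/27378) + 6187*(1/2192) = -235*1/27378 + 6187/2192 = -235/27378 + 6187/2192 = 84436283/30006288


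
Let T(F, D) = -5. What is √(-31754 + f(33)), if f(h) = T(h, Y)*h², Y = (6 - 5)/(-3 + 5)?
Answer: I*√37199 ≈ 192.87*I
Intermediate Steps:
Y = ½ (Y = 1/2 = 1*(½) = ½ ≈ 0.50000)
f(h) = -5*h²
√(-31754 + f(33)) = √(-31754 - 5*33²) = √(-31754 - 5*1089) = √(-31754 - 5445) = √(-37199) = I*√37199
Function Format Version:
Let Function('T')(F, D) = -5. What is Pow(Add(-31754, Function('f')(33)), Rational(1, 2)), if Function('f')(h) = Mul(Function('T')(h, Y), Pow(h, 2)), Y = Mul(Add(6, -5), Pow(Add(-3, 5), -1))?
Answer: Mul(I, Pow(37199, Rational(1, 2))) ≈ Mul(192.87, I)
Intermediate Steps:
Y = Rational(1, 2) (Y = Mul(1, Pow(2, -1)) = Mul(1, Rational(1, 2)) = Rational(1, 2) ≈ 0.50000)
Function('f')(h) = Mul(-5, Pow(h, 2))
Pow(Add(-31754, Function('f')(33)), Rational(1, 2)) = Pow(Add(-31754, Mul(-5, Pow(33, 2))), Rational(1, 2)) = Pow(Add(-31754, Mul(-5, 1089)), Rational(1, 2)) = Pow(Add(-31754, -5445), Rational(1, 2)) = Pow(-37199, Rational(1, 2)) = Mul(I, Pow(37199, Rational(1, 2)))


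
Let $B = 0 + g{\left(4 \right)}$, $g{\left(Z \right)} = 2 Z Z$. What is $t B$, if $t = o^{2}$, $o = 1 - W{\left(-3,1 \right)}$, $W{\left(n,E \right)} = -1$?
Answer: $128$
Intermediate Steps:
$g{\left(Z \right)} = 2 Z^{2}$
$B = 32$ ($B = 0 + 2 \cdot 4^{2} = 0 + 2 \cdot 16 = 0 + 32 = 32$)
$o = 2$ ($o = 1 - -1 = 1 + 1 = 2$)
$t = 4$ ($t = 2^{2} = 4$)
$t B = 4 \cdot 32 = 128$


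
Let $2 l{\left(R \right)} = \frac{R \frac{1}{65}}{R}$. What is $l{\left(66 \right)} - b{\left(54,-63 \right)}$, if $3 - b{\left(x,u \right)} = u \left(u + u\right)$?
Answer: $\frac{1031551}{130} \approx 7935.0$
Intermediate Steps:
$b{\left(x,u \right)} = 3 - 2 u^{2}$ ($b{\left(x,u \right)} = 3 - u \left(u + u\right) = 3 - u 2 u = 3 - 2 u^{2}$)
$l{\left(R \right)} = \frac{1}{130}$ ($l{\left(R \right)} = \frac{\frac{R}{65} \frac{1}{R}}{2} = \frac{1}{2} \cdot \frac{1}{65} = \frac{1}{130}$)
$l{\left(66 \right)} - b{\left(54,-63 \right)} = \frac{1}{130} - \left(3 - 2 \left(-63\right)^{2}\right) = \frac{1}{130} - \left(3 - 7938\right) = \frac{1}{130} - -7935 = \frac{1}{130} + 7935 = \frac{1031551}{130}$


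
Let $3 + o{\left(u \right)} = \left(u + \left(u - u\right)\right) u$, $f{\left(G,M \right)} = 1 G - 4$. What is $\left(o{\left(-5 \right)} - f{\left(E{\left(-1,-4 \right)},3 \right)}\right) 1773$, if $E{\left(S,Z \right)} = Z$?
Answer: $53190$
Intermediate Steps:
$f{\left(G,M \right)} = -4 + G$ ($f{\left(G,M \right)} = G - 4 = -4 + G$)
$o{\left(u \right)} = -3 + u^{2}$ ($o{\left(u \right)} = -3 + \left(u + \left(u - u\right)\right) u = -3 + \left(u + 0\right) u = -3 + u u = -3 + u^{2}$)
$\left(o{\left(-5 \right)} - f{\left(E{\left(-1,-4 \right)},3 \right)}\right) 1773 = \left(\left(-3 + \left(-5\right)^{2}\right) - \left(-4 - 4\right)\right) 1773 = \left(\left(-3 + 25\right) - -8\right) 1773 = \left(22 + 8\right) 1773 = 30 \cdot 1773 = 53190$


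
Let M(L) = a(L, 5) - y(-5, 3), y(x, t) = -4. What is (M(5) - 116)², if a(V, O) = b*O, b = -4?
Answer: 17424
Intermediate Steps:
a(V, O) = -4*O
M(L) = -16 (M(L) = -4*5 - 1*(-4) = -20 + 4 = -16)
(M(5) - 116)² = (-16 - 116)² = (-132)² = 17424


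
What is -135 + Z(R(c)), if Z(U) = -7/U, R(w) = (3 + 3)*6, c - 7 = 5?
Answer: -4867/36 ≈ -135.19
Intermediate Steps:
c = 12 (c = 7 + 5 = 12)
R(w) = 36 (R(w) = 6*6 = 36)
-135 + Z(R(c)) = -135 - 7/36 = -4867/36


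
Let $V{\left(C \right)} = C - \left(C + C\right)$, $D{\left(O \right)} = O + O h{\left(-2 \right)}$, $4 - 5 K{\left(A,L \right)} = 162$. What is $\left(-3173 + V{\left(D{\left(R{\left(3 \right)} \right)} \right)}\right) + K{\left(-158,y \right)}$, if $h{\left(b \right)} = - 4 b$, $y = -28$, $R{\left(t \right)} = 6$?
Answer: $- \frac{16293}{5} \approx -3258.6$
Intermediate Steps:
$K{\left(A,L \right)} = - \frac{158}{5}$ ($K{\left(A,L \right)} = \frac{4}{5} - \frac{162}{5} = - \frac{158}{5}$)
$D{\left(O \right)} = 9 O$ ($D{\left(O \right)} = O + O \left(\left(-4\right) \left(-2\right)\right) = O + O 8 = O + 8 O = 9 O$)
$V{\left(C \right)} = - C$ ($V{\left(C \right)} = C - 2 C = - C$)
$\left(-3173 + V{\left(D{\left(R{\left(3 \right)} \right)} \right)}\right) + K{\left(-158,y \right)} = \left(-3173 - 9 \cdot 6\right) - \frac{158}{5} = \left(-3173 - 54\right) - \frac{158}{5} = -3227 - \frac{158}{5} = - \frac{16293}{5}$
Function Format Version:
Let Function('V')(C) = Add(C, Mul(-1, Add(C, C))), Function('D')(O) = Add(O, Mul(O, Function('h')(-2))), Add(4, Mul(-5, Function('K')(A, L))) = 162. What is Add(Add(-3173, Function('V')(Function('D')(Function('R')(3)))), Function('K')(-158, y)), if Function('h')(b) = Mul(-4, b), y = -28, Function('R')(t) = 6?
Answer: Rational(-16293, 5) ≈ -3258.6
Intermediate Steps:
Function('K')(A, L) = Rational(-158, 5) (Function('K')(A, L) = Add(Rational(4, 5), Mul(Rational(-1, 5), 162)) = Add(Rational(4, 5), Rational(-162, 5)) = Rational(-158, 5))
Function('D')(O) = Mul(9, O) (Function('D')(O) = Add(O, Mul(O, Mul(-4, -2))) = Add(O, Mul(O, 8)) = Add(O, Mul(8, O)) = Mul(9, O))
Function('V')(C) = Mul(-1, C) (Function('V')(C) = Add(C, Mul(-1, Mul(2, C))) = Add(C, Mul(-2, C)) = Mul(-1, C))
Add(Add(-3173, Function('V')(Function('D')(Function('R')(3)))), Function('K')(-158, y)) = Add(Add(-3173, Mul(-1, Mul(9, 6))), Rational(-158, 5)) = Add(Add(-3173, Mul(-1, 54)), Rational(-158, 5)) = Add(Add(-3173, -54), Rational(-158, 5)) = Add(-3227, Rational(-158, 5)) = Rational(-16293, 5)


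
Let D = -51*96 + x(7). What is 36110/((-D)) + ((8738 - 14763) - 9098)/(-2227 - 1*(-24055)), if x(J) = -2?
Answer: 119022771/17818924 ≈ 6.6796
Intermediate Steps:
D = -4898 (D = -51*96 - 2 = -4896 - 2 = -4898)
36110/((-D)) + ((8738 - 14763) - 9098)/(-2227 - 1*(-24055)) = 36110/((-1*(-4898))) + ((8738 - 14763) - 9098)/(-2227 - 1*(-24055)) = 36110/4898 + (-6025 - 9098)/(-2227 + 24055) = 36110*(1/4898) - 15123/21828 = 18055/2449 - 15123*1/21828 = 18055/2449 - 5041/7276 = 119022771/17818924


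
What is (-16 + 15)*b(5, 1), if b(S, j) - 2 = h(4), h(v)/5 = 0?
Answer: -2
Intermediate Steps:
h(v) = 0 (h(v) = 5*0 = 0)
b(S, j) = 2 (b(S, j) = 2 + 0 = 2)
(-16 + 15)*b(5, 1) = (-16 + 15)*2 = -1*2 = -2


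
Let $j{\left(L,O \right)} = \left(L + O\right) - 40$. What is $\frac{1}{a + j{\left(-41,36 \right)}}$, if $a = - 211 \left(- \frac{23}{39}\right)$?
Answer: $\frac{39}{3098} \approx 0.012589$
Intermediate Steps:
$j{\left(L,O \right)} = -40 + L + O$
$a = \frac{4853}{39}$ ($a = - 211 \left(\left(-23\right) \frac{1}{39}\right) = \left(-211\right) \left(- \frac{23}{39}\right) = \frac{4853}{39} \approx 124.44$)
$\frac{1}{a + j{\left(-41,36 \right)}} = \frac{1}{\frac{4853}{39} - 45} = \frac{1}{\frac{3098}{39}} = \frac{39}{3098}$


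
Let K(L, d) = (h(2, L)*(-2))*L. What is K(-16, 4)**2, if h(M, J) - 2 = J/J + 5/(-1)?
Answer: 4096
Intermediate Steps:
h(M, J) = -2 (h(M, J) = 2 + (J/J + 5/(-1)) = 2 + (1 + 5*(-1)) = 2 + (1 - 5) = 2 - 4 = -2)
K(L, d) = 4*L (K(L, d) = (-2*(-2))*L = 4*L)
K(-16, 4)**2 = (4*(-16))**2 = (-64)**2 = 4096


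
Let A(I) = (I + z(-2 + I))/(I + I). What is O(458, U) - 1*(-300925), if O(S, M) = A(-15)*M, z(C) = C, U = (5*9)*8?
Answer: 301309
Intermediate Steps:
U = 360 (U = 45*8 = 360)
A(I) = (-2 + 2*I)/(2*I) (A(I) = (I + (-2 + I))/(I + I) = (-2 + 2*I)/((2*I)) = (-2 + 2*I)*(1/(2*I)) = (-2 + 2*I)/(2*I))
O(S, M) = 16*M/15 (O(S, M) = ((-1 - 15)/(-15))*M = (-1/15*(-16))*M = 16*M/15)
O(458, U) - 1*(-300925) = (16/15)*360 - 1*(-300925) = 384 + 300925 = 301309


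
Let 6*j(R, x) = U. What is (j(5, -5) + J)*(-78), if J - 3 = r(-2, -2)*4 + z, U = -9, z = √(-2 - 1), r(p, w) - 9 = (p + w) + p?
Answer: -1053 - 78*I*√3 ≈ -1053.0 - 135.1*I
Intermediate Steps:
r(p, w) = 9 + w + 2*p (r(p, w) = 9 + ((p + w) + p) = 9 + (w + 2*p) = 9 + w + 2*p)
z = I*√3 (z = √(-3) = I*√3 ≈ 1.732*I)
J = 15 + I*√3 (J = 3 + ((9 - 2 + 2*(-2))*4 + I*√3) = 3 + ((9 - 2 - 4)*4 + I*√3) = 3 + (3*4 + I*√3) = 3 + (12 + I*√3) = 15 + I*√3 ≈ 15.0 + 1.732*I)
j(R, x) = -3/2 (j(R, x) = (⅙)*(-9) = -3/2)
(j(5, -5) + J)*(-78) = (-3/2 + (15 + I*√3))*(-78) = (27/2 + I*√3)*(-78) = -1053 - 78*I*√3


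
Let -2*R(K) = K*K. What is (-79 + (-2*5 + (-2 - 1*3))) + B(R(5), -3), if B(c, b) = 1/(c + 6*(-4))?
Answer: -6864/73 ≈ -94.027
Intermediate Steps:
R(K) = -K**2/2 (R(K) = -K*K/2 = -K**2/2)
B(c, b) = 1/(-24 + c) (B(c, b) = 1/(c - 24) = 1/(-24 + c))
(-79 + (-2*5 + (-2 - 1*3))) + B(R(5), -3) = (-79 + (-2*5 + (-2 - 1*3))) + 1/(-24 - 1/2*5**2) = (-79 + (-10 + (-2 - 3))) + 1/(-24 - 1/2*25) = (-79 + (-10 - 5)) + 1/(-24 - 25/2) = (-79 - 15) + 1/(-73/2) = -94 - 2/73 = -6864/73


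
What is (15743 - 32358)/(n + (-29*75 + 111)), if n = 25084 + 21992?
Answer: -16615/45012 ≈ -0.36912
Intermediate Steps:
n = 47076
(15743 - 32358)/(n + (-29*75 + 111)) = (15743 - 32358)/(47076 + (-29*75 + 111)) = -16615/(47076 + (-2175 + 111)) = -16615/(47076 - 2064) = -16615/45012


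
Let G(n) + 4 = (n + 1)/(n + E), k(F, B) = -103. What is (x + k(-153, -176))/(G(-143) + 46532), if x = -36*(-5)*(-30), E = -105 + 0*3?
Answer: -682372/5769543 ≈ -0.11827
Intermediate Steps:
E = -105 (E = -105 + 0 = -105)
G(n) = -4 + (1 + n)/(-105 + n) (G(n) = -4 + (n + 1)/(n - 105) = -4 + (1 + n)/(-105 + n))
x = -5400 (x = 180*(-30) = -5400)
(x + k(-153, -176))/(G(-143) + 46532) = (-5400 - 103)/((421 - 3*(-143))/(-105 - 143) + 46532) = -5503/((421 + 429)/(-248) + 46532) = -5503/(-1/248*850 + 46532) = -5503/(-425/124 + 46532) = -5503/5769543/124 = -5503*124/5769543 = -682372/5769543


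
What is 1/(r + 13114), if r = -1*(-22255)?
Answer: 1/35369 ≈ 2.8273e-5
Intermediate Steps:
r = 22255
1/(r + 13114) = 1/(22255 + 13114) = 1/35369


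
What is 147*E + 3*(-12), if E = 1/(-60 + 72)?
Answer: -95/4 ≈ -23.750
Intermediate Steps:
E = 1/12 ≈ 0.083333
147*E + 3*(-12) = 147*(1/12) + 3*(-12) = 49/4 - 36 = -95/4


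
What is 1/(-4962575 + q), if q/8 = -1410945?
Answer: -1/16250135 ≈ -6.1538e-8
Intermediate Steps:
q = -11287560 (q = 8*(-1410945) = -11287560)
1/(-4962575 + q) = 1/(-4962575 - 11287560) = 1/(-16250135) = -1/16250135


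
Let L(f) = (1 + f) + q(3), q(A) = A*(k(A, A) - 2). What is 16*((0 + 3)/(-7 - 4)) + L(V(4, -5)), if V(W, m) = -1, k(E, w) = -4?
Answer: -246/11 ≈ -22.364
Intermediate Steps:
q(A) = -6*A (q(A) = A*(-4 - 2) = A*(-6) = -6*A)
L(f) = -17 + f (L(f) = (1 + f) - 6*3 = (1 + f) - 18 = -17 + f)
16*((0 + 3)/(-7 - 4)) + L(V(4, -5)) = 16*((0 + 3)/(-7 - 4)) + (-17 - 1) = 16*(3/(-11)) - 18 = 16*(3*(-1/11)) - 18 = 16*(-3/11) - 18 = -48/11 - 18 = -246/11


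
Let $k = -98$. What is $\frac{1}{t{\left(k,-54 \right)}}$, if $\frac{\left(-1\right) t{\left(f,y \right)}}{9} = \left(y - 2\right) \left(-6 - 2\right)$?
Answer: $- \frac{1}{4032} \approx -0.00024802$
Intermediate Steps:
$t{\left(f,y \right)} = -144 + 72 y$ ($t{\left(f,y \right)} = - 9 \left(y - 2\right) \left(-6 - 2\right) = - 9 \left(-2 + y\right) \left(-8\right) = - 9 \left(16 - 8 y\right) = -144 + 72 y$)
$\frac{1}{t{\left(k,-54 \right)}} = \frac{1}{-144 + 72 \left(-54\right)} = \frac{1}{-144 - 3888} = \frac{1}{-4032} = - \frac{1}{4032}$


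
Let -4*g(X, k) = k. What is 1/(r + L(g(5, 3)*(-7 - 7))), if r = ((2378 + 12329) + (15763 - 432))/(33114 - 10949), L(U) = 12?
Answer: 22165/296018 ≈ 0.074877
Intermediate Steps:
g(X, k) = -k/4
r = 30038/22165 (r = (14707 + 15331)/22165 = 30038*(1/22165) = 30038/22165 ≈ 1.3552)
1/(r + L(g(5, 3)*(-7 - 7))) = 1/(30038/22165 + 12) = 1/(296018/22165) = 22165/296018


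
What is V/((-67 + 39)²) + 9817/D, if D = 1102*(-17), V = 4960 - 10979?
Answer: -60228237/7343728 ≈ -8.2013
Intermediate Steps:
V = -6019
D = -18734
V/((-67 + 39)²) + 9817/D = -6019/(-67 + 39)² + 9817/(-18734) = -6019/((-28)²) + 9817*(-1/18734) = -6019/784 - 9817/18734 = -60228237/7343728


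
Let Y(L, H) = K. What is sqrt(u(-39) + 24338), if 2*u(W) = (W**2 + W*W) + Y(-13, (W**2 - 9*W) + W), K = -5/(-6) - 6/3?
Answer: sqrt(930903)/6 ≈ 160.81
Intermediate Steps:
K = -7/6 (K = -5*(-1/6) - 6*1/3 = 5/6 - 2 = -7/6 ≈ -1.1667)
Y(L, H) = -7/6
u(W) = -7/12 + W**2 (u(W) = ((W**2 + W*W) - 7/6)/2 = ((W**2 + W**2) - 7/6)/2 = (2*W**2 - 7/6)/2 = (-7/6 + 2*W**2)/2 = -7/12 + W**2)
sqrt(u(-39) + 24338) = sqrt((-7/12 + (-39)**2) + 24338) = sqrt((-7/12 + 1521) + 24338) = sqrt(18245/12 + 24338) = sqrt(310301/12) = sqrt(930903)/6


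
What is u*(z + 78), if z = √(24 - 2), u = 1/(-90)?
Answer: -13/15 - √22/90 ≈ -0.91878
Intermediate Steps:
u = -1/90 ≈ -0.011111
z = √22 ≈ 4.6904
u*(z + 78) = -(√22 + 78)/90 = -(78 + √22)/90 = -13/15 - √22/90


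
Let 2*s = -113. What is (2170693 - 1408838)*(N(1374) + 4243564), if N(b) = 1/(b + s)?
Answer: 100222394005746/31 ≈ 3.2330e+12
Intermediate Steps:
s = -113/2 (s = (½)*(-113) = -113/2 ≈ -56.500)
N(b) = 1/(-113/2 + b) (N(b) = 1/(b - 113/2) = 1/(-113/2 + b))
(2170693 - 1408838)*(N(1374) + 4243564) = (2170693 - 1408838)*(2/(-113 + 2*1374) + 4243564) = 761855*(2/(-113 + 2748) + 4243564) = 761855*(2/2635 + 4243564) = 761855*(11181791142/2635) = 100222394005746/31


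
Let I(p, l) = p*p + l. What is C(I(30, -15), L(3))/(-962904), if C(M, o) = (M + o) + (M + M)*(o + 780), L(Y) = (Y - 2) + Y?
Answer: -1388569/962904 ≈ -1.4421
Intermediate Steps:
I(p, l) = l + p**2 (I(p, l) = p**2 + l = l + p**2)
L(Y) = -2 + 2*Y (L(Y) = (-2 + Y) + Y = -2 + 2*Y)
C(M, o) = M + o + 2*M*(780 + o) (C(M, o) = (M + o) + (2*M)*(780 + o) = (M + o) + 2*M*(780 + o) = M + o + 2*M*(780 + o))
C(I(30, -15), L(3))/(-962904) = ((-2 + 2*3) + 1561*(-15 + 30**2) + 2*(-15 + 30**2)*(-2 + 2*3))/(-962904) = ((-2 + 6) + 1561*(-15 + 900) + 2*(-15 + 900)*(-2 + 6))*(-1/962904) = (4 + 1561*885 + 2*885*4)*(-1/962904) = (4 + 1381485 + 7080)*(-1/962904) = 1388569*(-1/962904) = -1388569/962904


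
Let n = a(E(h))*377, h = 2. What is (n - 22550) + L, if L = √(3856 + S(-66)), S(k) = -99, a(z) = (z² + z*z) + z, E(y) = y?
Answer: -18780 + 17*√13 ≈ -18719.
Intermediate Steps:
a(z) = z + 2*z² (a(z) = (z² + z²) + z = 2*z² + z = z + 2*z²)
n = 3770 (n = (2*(1 + 2*2))*377 = (2*(1 + 4))*377 = (2*5)*377 = 10*377 = 3770)
L = 17*√13 (L = √(3856 - 99) = √3757 = 17*√13 ≈ 61.294)
(n - 22550) + L = (3770 - 22550) + 17*√13 = -18780 + 17*√13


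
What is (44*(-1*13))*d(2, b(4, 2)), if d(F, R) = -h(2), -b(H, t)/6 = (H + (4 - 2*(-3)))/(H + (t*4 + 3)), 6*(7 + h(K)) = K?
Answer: -11440/3 ≈ -3813.3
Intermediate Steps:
h(K) = -7 + K/6
b(H, t) = -6*(10 + H)/(3 + H + 4*t) (b(H, t) = -6*(H + (4 - 2*(-3)))/(H + (t*4 + 3)) = -6*(H + (4 + 6))/(H + (4*t + 3)) = -6*(H + 10)/(H + (3 + 4*t)) = -6*(10 + H)/(3 + H + 4*t))
d(F, R) = 20/3 (d(F, R) = -(-7 + (⅙)*2) = -(-7 + ⅓) = -1*(-20/3) = 20/3)
(44*(-1*13))*d(2, b(4, 2)) = (44*(-1*13))*(20/3) = (44*(-13))*(20/3) = -572*20/3 = -11440/3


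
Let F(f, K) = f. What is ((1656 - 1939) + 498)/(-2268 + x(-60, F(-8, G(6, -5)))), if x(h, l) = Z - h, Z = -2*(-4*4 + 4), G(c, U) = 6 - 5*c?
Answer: -215/2184 ≈ -0.098443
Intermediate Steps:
Z = 24 (Z = -2*(-16 + 4) = -2*(-12) = 24)
x(h, l) = 24 - h
((1656 - 1939) + 498)/(-2268 + x(-60, F(-8, G(6, -5)))) = ((1656 - 1939) + 498)/(-2268 + (24 - 1*(-60))) = (-283 + 498)/(-2268 + (24 + 60)) = 215/(-2268 + 84) = 215/(-2184) = 215*(-1/2184) = -215/2184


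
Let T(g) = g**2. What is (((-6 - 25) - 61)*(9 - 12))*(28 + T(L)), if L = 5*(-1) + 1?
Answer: 12144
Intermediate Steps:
L = -4 (L = -5 + 1 = -4)
(((-6 - 25) - 61)*(9 - 12))*(28 + T(L)) = (((-6 - 25) - 61)*(9 - 12))*(28 + (-4)**2) = ((-31 - 61)*(-3))*(28 + 16) = -92*(-3)*44 = 276*44 = 12144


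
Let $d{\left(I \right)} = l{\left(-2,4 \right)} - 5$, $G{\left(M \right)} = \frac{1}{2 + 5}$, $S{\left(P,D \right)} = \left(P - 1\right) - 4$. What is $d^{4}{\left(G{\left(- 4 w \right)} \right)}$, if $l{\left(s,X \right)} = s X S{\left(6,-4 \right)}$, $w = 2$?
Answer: $28561$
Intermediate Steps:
$S{\left(P,D \right)} = -5 + P$ ($S{\left(P,D \right)} = \left(-1 + P\right) - 4 = -5 + P$)
$l{\left(s,X \right)} = X s$ ($l{\left(s,X \right)} = s X \left(-5 + 6\right) = X s 1 = X s$)
$G{\left(M \right)} = \frac{1}{7}$
$d{\left(I \right)} = -13$ ($d{\left(I \right)} = 4 \left(-2\right) - 5 = -8 - 5 = -13$)
$d^{4}{\left(G{\left(- 4 w \right)} \right)} = \left(-13\right)^{4} = 28561$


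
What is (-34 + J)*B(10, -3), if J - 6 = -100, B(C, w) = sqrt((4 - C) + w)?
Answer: -384*I ≈ -384.0*I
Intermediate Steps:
B(C, w) = sqrt(4 + w - C)
J = -94 (J = 6 - 100 = -94)
(-34 + J)*B(10, -3) = (-34 - 94)*sqrt(4 - 3 - 1*10) = -128*sqrt(4 - 3 - 10) = -384*I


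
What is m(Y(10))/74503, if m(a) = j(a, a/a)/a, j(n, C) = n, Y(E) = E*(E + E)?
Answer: 1/74503 ≈ 1.3422e-5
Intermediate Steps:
Y(E) = 2*E**2 (Y(E) = E*(2*E) = 2*E**2)
m(a) = 1 (m(a) = a/a = 1)
m(Y(10))/74503 = 1/74503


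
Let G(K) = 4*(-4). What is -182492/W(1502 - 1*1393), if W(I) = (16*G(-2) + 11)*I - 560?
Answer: 182492/27265 ≈ 6.6933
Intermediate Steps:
G(K) = -16
W(I) = -560 - 245*I (W(I) = (16*(-16) + 11)*I - 560 = (-256 + 11)*I - 560 = -245*I - 560 = -560 - 245*I)
-182492/W(1502 - 1*1393) = -182492/(-560 - 245*(1502 - 1*1393)) = -182492/(-560 - 245*(1502 - 1393)) = -182492/(-560 - 245*109) = -182492/(-560 - 26705) = -182492/(-27265) = -182492*(-1/27265) = 182492/27265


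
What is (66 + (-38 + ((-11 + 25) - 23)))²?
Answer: 361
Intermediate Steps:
(66 + (-38 + ((-11 + 25) - 23)))² = (66 + (-38 + (14 - 23)))² = (66 + (-38 - 9))² = (66 - 47)² = 19² = 361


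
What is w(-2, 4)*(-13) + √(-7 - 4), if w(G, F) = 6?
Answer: -78 + I*√11 ≈ -78.0 + 3.3166*I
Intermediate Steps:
w(-2, 4)*(-13) + √(-7 - 4) = 6*(-13) + √(-7 - 4) = -78 + √(-11) = -78 + I*√11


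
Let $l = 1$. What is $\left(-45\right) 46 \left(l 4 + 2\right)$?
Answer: $-12420$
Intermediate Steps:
$\left(-45\right) 46 \left(l 4 + 2\right) = \left(-45\right) 46 \left(1 \cdot 4 + 2\right) = - 2070 \left(4 + 2\right) = \left(-2070\right) 6 = -12420$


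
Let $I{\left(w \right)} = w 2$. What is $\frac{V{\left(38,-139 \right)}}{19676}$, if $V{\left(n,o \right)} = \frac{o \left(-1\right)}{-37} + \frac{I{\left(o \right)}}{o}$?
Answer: $- \frac{65}{728012} \approx -8.9284 \cdot 10^{-5}$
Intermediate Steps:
$I{\left(w \right)} = 2 w$
$V{\left(n,o \right)} = 2 + \frac{o}{37}$ ($V{\left(n,o \right)} = \frac{o \left(-1\right)}{-37} + \frac{2 o}{o} = - o \left(- \frac{1}{37}\right) + 2 = \frac{o}{37} + 2 = 2 + \frac{o}{37}$)
$\frac{V{\left(38,-139 \right)}}{19676} = \frac{2 + \frac{1}{37} \left(-139\right)}{19676} = \left(2 - \frac{139}{37}\right) \frac{1}{19676} = \left(- \frac{65}{37}\right) \frac{1}{19676} = - \frac{65}{728012}$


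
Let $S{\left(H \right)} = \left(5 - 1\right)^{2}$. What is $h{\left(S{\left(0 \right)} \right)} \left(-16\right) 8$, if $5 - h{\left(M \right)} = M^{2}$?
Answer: $32128$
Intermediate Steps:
$S{\left(H \right)} = 16$ ($S{\left(H \right)} = 4^{2} = 16$)
$h{\left(M \right)} = 5 - M^{2}$
$h{\left(S{\left(0 \right)} \right)} \left(-16\right) 8 = \left(5 - 16^{2}\right) \left(-16\right) 8 = \left(5 - 256\right) \left(-16\right) 8 = \left(-251\right) \left(-16\right) 8 = 4016 \cdot 8 = 32128$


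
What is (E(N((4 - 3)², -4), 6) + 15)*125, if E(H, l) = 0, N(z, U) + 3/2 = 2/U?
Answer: 1875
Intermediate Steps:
N(z, U) = -3/2 + 2/U
(E(N((4 - 3)², -4), 6) + 15)*125 = (0 + 15)*125 = 15*125 = 1875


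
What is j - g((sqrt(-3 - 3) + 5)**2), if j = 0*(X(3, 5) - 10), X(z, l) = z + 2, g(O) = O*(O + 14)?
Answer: -27 - 520*I*sqrt(6) ≈ -27.0 - 1273.7*I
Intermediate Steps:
g(O) = O*(14 + O)
X(z, l) = 2 + z
j = 0 (j = 0*((2 + 3) - 10) = 0*(5 - 10) = 0*(-5) = 0)
j - g((sqrt(-3 - 3) + 5)**2) = 0 - (sqrt(-3 - 3) + 5)**2*(14 + (sqrt(-3 - 3) + 5)**2) = 0 - (sqrt(-6) + 5)**2*(14 + (sqrt(-6) + 5)**2) = 0 - (I*sqrt(6) + 5)**2*(14 + (I*sqrt(6) + 5)**2) = 0 - (5 + I*sqrt(6))**2*(14 + (5 + I*sqrt(6))**2) = -(5 + I*sqrt(6))**2*(14 + (5 + I*sqrt(6))**2)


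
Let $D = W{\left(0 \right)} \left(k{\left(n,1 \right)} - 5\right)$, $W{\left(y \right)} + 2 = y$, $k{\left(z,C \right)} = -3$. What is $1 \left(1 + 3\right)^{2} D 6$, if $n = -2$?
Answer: $1536$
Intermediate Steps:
$W{\left(y \right)} = -2 + y$
$D = 16$ ($D = \left(-2 + 0\right) \left(-3 - 5\right) = \left(-2\right) \left(-8\right) = 16$)
$1 \left(1 + 3\right)^{2} D 6 = 1 \left(1 + 3\right)^{2} \cdot 16 \cdot 6 = 1 \cdot 4^{2} \cdot 96 = 1 \cdot 16 \cdot 96 = 16 \cdot 96 = 1536$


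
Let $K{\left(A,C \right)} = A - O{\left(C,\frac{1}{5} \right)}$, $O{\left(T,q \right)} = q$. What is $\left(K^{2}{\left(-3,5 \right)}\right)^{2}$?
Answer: $\frac{65536}{625} \approx 104.86$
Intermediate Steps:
$K{\left(A,C \right)} = - \frac{1}{5} + A$ ($K{\left(A,C \right)} = A - \frac{1}{5} = - \frac{1}{5} + A$)
$\left(K^{2}{\left(-3,5 \right)}\right)^{2} = \left(\left(- \frac{1}{5} - 3\right)^{2}\right)^{2} = \left(\left(- \frac{16}{5}\right)^{2}\right)^{2} = \left(\frac{256}{25}\right)^{2} = \frac{65536}{625}$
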